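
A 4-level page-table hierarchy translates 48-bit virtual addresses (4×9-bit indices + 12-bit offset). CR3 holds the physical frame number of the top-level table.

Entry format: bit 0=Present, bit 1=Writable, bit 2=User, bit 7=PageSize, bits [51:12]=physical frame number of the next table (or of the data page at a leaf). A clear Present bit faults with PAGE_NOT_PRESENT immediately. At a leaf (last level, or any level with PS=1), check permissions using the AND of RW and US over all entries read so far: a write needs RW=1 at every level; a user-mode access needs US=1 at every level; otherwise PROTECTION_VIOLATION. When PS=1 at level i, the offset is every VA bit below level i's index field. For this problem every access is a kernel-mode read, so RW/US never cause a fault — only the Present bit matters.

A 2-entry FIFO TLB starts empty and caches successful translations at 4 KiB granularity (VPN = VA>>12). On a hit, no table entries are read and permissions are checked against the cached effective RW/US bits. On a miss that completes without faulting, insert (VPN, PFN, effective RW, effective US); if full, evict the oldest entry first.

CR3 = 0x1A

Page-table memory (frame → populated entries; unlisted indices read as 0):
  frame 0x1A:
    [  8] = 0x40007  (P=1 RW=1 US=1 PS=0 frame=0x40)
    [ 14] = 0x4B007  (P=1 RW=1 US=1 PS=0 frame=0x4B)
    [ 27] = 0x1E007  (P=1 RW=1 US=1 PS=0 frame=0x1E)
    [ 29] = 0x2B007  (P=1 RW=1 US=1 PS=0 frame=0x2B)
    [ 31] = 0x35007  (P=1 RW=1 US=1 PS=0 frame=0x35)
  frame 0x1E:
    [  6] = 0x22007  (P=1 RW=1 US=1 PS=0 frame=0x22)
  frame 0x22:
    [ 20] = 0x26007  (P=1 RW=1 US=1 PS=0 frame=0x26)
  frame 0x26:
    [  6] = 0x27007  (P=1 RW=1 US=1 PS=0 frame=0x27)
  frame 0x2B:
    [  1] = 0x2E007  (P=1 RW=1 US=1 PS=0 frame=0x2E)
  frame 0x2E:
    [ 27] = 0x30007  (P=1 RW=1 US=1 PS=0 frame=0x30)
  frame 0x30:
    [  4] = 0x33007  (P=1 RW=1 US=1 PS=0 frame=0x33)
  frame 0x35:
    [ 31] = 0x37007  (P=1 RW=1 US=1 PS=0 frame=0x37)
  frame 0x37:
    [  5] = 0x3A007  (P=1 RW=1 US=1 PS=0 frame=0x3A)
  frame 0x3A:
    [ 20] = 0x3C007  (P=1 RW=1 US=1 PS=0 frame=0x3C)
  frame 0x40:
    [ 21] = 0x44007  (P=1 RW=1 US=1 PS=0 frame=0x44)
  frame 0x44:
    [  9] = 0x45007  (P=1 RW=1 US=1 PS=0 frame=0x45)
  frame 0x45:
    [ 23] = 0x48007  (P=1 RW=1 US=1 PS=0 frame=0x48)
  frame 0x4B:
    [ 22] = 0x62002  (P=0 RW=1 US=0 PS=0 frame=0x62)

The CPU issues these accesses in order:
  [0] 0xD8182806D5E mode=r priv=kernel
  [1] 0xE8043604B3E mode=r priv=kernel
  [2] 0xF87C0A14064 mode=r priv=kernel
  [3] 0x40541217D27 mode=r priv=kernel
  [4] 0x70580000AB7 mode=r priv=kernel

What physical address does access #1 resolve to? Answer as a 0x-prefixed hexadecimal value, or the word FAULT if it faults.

Walk each access:
#0 VA=0xD8182806D5E (r,kernel):
  lvl0: tbl 0x1A, slot 27 ⇒ 0x1E007 (P1/RW1/US1/PS0)
  lvl1: tbl 0x1E, slot 6 ⇒ 0x22007 (P1/RW1/US1/PS0)
  lvl2: tbl 0x22, slot 20 ⇒ 0x26007 (P1/RW1/US1/PS0)
  lvl3: tbl 0x26, slot 6 ⇒ 0x27007 (P1/RW1/US1/PS0)
  → PA=0x27D5E  (4 entries read)
#1 VA=0xE8043604B3E (r,kernel):
  lvl0: tbl 0x1A, slot 29 ⇒ 0x2B007 (P1/RW1/US1/PS0)
  lvl1: tbl 0x2B, slot 1 ⇒ 0x2E007 (P1/RW1/US1/PS0)
  lvl2: tbl 0x2E, slot 27 ⇒ 0x30007 (P1/RW1/US1/PS0)
  lvl3: tbl 0x30, slot 4 ⇒ 0x33007 (P1/RW1/US1/PS0)
  → PA=0x33B3E  (4 entries read)
#2 VA=0xF87C0A14064 (r,kernel):
  lvl0: tbl 0x1A, slot 31 ⇒ 0x35007 (P1/RW1/US1/PS0)
  lvl1: tbl 0x35, slot 31 ⇒ 0x37007 (P1/RW1/US1/PS0)
  lvl2: tbl 0x37, slot 5 ⇒ 0x3A007 (P1/RW1/US1/PS0)
  lvl3: tbl 0x3A, slot 20 ⇒ 0x3C007 (P1/RW1/US1/PS0)
  → PA=0x3C064  (4 entries read)
#3 VA=0x40541217D27 (r,kernel):
  lvl0: tbl 0x1A, slot 8 ⇒ 0x40007 (P1/RW1/US1/PS0)
  lvl1: tbl 0x40, slot 21 ⇒ 0x44007 (P1/RW1/US1/PS0)
  lvl2: tbl 0x44, slot 9 ⇒ 0x45007 (P1/RW1/US1/PS0)
  lvl3: tbl 0x45, slot 23 ⇒ 0x48007 (P1/RW1/US1/PS0)
  → PA=0x48D27  (4 entries read)
#4 VA=0x70580000AB7 (r,kernel):
  lvl0: tbl 0x1A, slot 14 ⇒ 0x4B007 (P1/RW1/US1/PS0)
  lvl1: tbl 0x4B, slot 22 ⇒ 0x62002 (P0/RW1/US0/PS0)
  ⇒ fault: PAGE_NOT_PRESENT  — 2 lookups

Access #1 PA: 0x33B3E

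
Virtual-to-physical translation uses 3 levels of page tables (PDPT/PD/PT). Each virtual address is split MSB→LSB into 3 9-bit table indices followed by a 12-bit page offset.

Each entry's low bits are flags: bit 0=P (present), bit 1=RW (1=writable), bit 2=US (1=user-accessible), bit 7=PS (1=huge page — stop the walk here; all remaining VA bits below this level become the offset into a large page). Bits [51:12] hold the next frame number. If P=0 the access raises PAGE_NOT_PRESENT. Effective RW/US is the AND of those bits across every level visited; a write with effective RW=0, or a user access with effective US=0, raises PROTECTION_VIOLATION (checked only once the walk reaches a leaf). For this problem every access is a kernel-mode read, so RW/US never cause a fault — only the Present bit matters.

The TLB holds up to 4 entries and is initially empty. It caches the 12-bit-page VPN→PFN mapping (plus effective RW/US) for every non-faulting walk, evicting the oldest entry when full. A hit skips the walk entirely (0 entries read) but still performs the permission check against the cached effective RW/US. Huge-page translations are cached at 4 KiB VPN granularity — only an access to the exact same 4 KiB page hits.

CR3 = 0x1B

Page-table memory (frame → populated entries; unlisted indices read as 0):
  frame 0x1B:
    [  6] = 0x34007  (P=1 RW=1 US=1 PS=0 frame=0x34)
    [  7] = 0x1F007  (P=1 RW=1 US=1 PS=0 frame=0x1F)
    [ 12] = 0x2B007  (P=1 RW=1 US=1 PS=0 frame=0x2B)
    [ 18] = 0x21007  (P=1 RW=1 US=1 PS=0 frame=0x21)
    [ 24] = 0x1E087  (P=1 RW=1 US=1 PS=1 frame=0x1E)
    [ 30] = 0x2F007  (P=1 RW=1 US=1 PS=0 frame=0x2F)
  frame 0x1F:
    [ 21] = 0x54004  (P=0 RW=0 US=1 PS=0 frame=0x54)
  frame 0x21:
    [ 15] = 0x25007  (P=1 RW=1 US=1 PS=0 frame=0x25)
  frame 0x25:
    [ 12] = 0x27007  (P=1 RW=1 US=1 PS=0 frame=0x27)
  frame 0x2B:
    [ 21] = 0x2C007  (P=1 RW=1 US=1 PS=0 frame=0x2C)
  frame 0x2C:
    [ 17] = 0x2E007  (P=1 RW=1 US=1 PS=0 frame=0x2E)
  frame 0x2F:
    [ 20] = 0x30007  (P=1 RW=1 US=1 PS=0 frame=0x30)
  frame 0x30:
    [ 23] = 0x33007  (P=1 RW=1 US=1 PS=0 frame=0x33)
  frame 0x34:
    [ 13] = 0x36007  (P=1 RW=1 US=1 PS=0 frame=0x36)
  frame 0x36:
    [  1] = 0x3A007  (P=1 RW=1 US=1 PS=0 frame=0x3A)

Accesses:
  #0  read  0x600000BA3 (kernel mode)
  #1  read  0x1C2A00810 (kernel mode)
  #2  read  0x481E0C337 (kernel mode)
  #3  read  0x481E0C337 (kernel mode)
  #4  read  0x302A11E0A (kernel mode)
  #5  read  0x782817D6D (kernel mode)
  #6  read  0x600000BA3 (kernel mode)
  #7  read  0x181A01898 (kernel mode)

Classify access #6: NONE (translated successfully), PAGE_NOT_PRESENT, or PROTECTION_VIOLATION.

Walk each access:
#0 VA=0x600000BA3 (r,kernel):
  [0] read 0x1B idx=24: raw=0x1E087 flags P=1 W=1 U=1 S=1
  ⇒ phys 0x1EBA3 (huge @L0)  [1 reads]
#1 VA=0x1C2A00810 (r,kernel):
  [0] read 0x1B idx=7: raw=0x1F007 flags P=1 W=1 U=1 S=0
  [1] read 0x1F idx=21: raw=0x54004 flags P=0 W=0 U=1 S=0
  → PAGE_NOT_PRESENT  (2 entries read)
#2 VA=0x481E0C337 (r,kernel):
  [0] read 0x1B idx=18: raw=0x21007 flags P=1 W=1 U=1 S=0
  [1] read 0x21 idx=15: raw=0x25007 flags P=1 W=1 U=1 S=0
  [2] read 0x25 idx=12: raw=0x27007 flags P=1 W=1 U=1 S=0
  ⇒ phys 0x27337  [3 reads]
#3 VA=0x481E0C337 (r,kernel):
  TLB hit vpn=0x481E0C → PA=0x27337
#4 VA=0x302A11E0A (r,kernel):
  [0] read 0x1B idx=12: raw=0x2B007 flags P=1 W=1 U=1 S=0
  [1] read 0x2B idx=21: raw=0x2C007 flags P=1 W=1 U=1 S=0
  [2] read 0x2C idx=17: raw=0x2E007 flags P=1 W=1 U=1 S=0
  ⇒ phys 0x2EE0A  [3 reads]
#5 VA=0x782817D6D (r,kernel):
  [0] read 0x1B idx=30: raw=0x2F007 flags P=1 W=1 U=1 S=0
  [1] read 0x2F idx=20: raw=0x30007 flags P=1 W=1 U=1 S=0
  [2] read 0x30 idx=23: raw=0x33007 flags P=1 W=1 U=1 S=0
  ⇒ phys 0x33D6D  [3 reads]
#6 VA=0x600000BA3 (r,kernel):
  TLB hit vpn=0x600000 → PA=0x1EBA3
#7 VA=0x181A01898 (r,kernel):
  [0] read 0x1B idx=6: raw=0x34007 flags P=1 W=1 U=1 S=0
  [1] read 0x34 idx=13: raw=0x36007 flags P=1 W=1 U=1 S=0
  [2] read 0x36 idx=1: raw=0x3A007 flags P=1 W=1 U=1 S=0
  ⇒ phys 0x3A898  [3 reads]

Access #6 fault: NONE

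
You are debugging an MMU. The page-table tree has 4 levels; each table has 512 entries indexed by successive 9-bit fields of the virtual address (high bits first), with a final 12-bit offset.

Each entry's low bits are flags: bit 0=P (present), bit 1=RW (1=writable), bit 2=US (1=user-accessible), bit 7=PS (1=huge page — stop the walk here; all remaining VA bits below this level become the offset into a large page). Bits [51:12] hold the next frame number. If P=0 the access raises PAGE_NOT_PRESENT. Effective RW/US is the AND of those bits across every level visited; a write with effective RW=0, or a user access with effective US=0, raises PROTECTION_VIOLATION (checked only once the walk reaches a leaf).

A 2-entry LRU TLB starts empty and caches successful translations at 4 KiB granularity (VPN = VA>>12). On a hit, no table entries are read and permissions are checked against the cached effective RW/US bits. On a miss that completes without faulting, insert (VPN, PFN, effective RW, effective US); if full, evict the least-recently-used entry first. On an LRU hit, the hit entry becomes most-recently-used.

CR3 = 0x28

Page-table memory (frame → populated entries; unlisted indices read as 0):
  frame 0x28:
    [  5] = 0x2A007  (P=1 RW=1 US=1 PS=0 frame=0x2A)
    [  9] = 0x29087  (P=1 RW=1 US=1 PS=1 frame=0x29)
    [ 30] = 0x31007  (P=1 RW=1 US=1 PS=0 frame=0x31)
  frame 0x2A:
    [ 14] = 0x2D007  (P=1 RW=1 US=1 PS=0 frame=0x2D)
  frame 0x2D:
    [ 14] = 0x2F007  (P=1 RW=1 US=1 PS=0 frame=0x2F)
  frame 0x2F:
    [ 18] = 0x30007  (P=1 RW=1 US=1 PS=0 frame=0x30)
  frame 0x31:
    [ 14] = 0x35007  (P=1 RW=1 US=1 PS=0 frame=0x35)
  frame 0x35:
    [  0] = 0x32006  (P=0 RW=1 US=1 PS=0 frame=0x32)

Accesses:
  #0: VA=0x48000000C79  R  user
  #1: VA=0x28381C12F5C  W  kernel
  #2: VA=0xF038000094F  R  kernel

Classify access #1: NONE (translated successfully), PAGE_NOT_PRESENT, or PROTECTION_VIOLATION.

Trace:
#0 VA=0x48000000C79 (r,user):
  [0] read 0x28 idx=9: raw=0x29087 flags P=1 W=1 U=1 S=1
  ✓ 0x29C79 (huge @L0)  — 1 lookups
#1 VA=0x28381C12F5C (w,kernel):
  [0] read 0x28 idx=5: raw=0x2A007 flags P=1 W=1 U=1 S=0
  [1] read 0x2A idx=14: raw=0x2D007 flags P=1 W=1 U=1 S=0
  [2] read 0x2D idx=14: raw=0x2F007 flags P=1 W=1 U=1 S=0
  [3] read 0x2F idx=18: raw=0x30007 flags P=1 W=1 U=1 S=0
  ✓ 0x30F5C  — 4 lookups
#2 VA=0xF038000094F (r,kernel):
  [0] read 0x28 idx=30: raw=0x31007 flags P=1 W=1 U=1 S=0
  [1] read 0x31 idx=14: raw=0x35007 flags P=1 W=1 U=1 S=0
  [2] read 0x35 idx=0: raw=0x32006 flags P=0 W=1 U=1 S=0
  ✗ PAGE_NOT_PRESENT  [3 reads]

Access #1 fault: NONE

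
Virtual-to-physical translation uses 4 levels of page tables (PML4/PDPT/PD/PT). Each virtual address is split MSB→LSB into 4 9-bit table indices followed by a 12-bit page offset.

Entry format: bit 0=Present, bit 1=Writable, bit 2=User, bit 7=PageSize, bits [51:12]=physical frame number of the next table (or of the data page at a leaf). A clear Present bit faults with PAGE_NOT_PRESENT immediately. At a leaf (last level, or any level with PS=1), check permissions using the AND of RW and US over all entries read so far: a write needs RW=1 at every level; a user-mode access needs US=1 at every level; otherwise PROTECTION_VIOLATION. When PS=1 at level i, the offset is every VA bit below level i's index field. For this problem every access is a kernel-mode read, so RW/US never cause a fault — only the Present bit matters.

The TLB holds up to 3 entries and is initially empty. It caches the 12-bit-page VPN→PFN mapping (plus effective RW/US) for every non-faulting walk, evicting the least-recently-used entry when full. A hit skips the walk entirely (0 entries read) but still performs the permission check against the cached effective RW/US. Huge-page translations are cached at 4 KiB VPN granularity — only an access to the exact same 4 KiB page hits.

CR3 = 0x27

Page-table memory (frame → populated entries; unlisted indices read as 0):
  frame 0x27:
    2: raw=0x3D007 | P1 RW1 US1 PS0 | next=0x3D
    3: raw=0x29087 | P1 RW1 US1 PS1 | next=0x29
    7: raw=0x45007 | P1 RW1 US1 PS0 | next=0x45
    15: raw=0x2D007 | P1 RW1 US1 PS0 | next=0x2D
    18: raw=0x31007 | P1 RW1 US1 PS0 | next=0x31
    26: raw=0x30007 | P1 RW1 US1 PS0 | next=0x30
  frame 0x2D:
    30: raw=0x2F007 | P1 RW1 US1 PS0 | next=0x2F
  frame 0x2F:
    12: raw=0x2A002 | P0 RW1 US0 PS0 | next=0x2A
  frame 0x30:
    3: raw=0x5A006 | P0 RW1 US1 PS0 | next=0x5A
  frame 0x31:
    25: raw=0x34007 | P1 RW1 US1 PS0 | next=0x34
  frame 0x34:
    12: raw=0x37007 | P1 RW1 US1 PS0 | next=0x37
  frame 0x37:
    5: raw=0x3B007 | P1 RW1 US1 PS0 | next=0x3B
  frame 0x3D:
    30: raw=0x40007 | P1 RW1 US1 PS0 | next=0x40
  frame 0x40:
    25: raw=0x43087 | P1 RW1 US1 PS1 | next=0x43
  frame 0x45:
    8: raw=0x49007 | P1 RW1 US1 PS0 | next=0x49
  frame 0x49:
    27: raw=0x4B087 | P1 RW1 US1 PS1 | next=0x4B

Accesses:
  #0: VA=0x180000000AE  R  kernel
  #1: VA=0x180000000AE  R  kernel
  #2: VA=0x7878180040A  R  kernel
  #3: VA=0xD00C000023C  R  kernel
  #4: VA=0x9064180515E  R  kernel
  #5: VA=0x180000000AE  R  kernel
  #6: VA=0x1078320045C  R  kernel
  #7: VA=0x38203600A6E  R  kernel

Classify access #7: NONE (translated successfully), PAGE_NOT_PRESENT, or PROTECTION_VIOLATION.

Walk each access:
#0 VA=0x180000000AE (r,kernel):
  L0 @0x27[3] → 0x29087  P=1,RW=1,US=1,PS=1
  → PA=0x290AE (huge @L0)  (1 entries read)
#1 VA=0x180000000AE (r,kernel):
  TLB hit vpn=0x18000000 → PA=0x290AE
#2 VA=0x7878180040A (r,kernel):
  L0 @0x27[15] → 0x2D007  P=1,RW=1,US=1,PS=0
  L1 @0x2D[30] → 0x2F007  P=1,RW=1,US=1,PS=0
  L2 @0x2F[12] → 0x2A002  P=0,RW=1,US=0,PS=0
  → PAGE_NOT_PRESENT  (3 entries read)
#3 VA=0xD00C000023C (r,kernel):
  L0 @0x27[26] → 0x30007  P=1,RW=1,US=1,PS=0
  L1 @0x30[3] → 0x5A006  P=0,RW=1,US=1,PS=0
  → PAGE_NOT_PRESENT  (2 entries read)
#4 VA=0x9064180515E (r,kernel):
  L0 @0x27[18] → 0x31007  P=1,RW=1,US=1,PS=0
  L1 @0x31[25] → 0x34007  P=1,RW=1,US=1,PS=0
  L2 @0x34[12] → 0x37007  P=1,RW=1,US=1,PS=0
  L3 @0x37[5] → 0x3B007  P=1,RW=1,US=1,PS=0
  → PA=0x3B15E  (4 entries read)
#5 VA=0x180000000AE (r,kernel):
  TLB hit vpn=0x18000000 → PA=0x290AE
#6 VA=0x1078320045C (r,kernel):
  L0 @0x27[2] → 0x3D007  P=1,RW=1,US=1,PS=0
  L1 @0x3D[30] → 0x40007  P=1,RW=1,US=1,PS=0
  L2 @0x40[25] → 0x43087  P=1,RW=1,US=1,PS=1
  → PA=0x4345C (huge @L2)  (3 entries read)
#7 VA=0x38203600A6E (r,kernel):
  L0 @0x27[7] → 0x45007  P=1,RW=1,US=1,PS=0
  L1 @0x45[8] → 0x49007  P=1,RW=1,US=1,PS=0
  L2 @0x49[27] → 0x4B087  P=1,RW=1,US=1,PS=1
  → PA=0x4BA6E (huge @L2)  (3 entries read)

Access #7 fault: NONE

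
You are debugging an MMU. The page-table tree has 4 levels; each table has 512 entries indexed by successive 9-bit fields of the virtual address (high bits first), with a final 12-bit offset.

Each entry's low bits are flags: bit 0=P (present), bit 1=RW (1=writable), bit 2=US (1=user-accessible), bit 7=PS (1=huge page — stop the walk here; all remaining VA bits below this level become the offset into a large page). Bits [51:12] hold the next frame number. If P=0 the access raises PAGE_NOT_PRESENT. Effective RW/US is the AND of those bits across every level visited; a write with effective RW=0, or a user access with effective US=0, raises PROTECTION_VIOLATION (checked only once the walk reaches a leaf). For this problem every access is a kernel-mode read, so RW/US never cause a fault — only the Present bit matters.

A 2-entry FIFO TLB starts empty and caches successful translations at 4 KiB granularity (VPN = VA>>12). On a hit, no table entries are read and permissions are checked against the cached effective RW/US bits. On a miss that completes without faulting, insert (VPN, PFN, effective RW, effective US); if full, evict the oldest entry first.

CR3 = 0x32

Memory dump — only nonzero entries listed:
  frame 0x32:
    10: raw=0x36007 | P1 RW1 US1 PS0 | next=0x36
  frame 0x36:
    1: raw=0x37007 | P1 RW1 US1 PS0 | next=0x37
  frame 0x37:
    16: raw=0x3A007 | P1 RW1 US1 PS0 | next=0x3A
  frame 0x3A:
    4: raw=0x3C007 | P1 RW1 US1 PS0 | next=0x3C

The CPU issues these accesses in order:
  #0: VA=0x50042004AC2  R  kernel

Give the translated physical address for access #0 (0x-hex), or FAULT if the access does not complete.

Trace:
#0 VA=0x50042004AC2 (r,kernel):
  L0 @0x32[10] → 0x36007  P=1,RW=1,US=1,PS=0
  L1 @0x36[1] → 0x37007  P=1,RW=1,US=1,PS=0
  L2 @0x37[16] → 0x3A007  P=1,RW=1,US=1,PS=0
  L3 @0x3A[4] → 0x3C007  P=1,RW=1,US=1,PS=0
  ✓ 0x3CAC2  — 4 lookups

Access #0 PA: 0x3CAC2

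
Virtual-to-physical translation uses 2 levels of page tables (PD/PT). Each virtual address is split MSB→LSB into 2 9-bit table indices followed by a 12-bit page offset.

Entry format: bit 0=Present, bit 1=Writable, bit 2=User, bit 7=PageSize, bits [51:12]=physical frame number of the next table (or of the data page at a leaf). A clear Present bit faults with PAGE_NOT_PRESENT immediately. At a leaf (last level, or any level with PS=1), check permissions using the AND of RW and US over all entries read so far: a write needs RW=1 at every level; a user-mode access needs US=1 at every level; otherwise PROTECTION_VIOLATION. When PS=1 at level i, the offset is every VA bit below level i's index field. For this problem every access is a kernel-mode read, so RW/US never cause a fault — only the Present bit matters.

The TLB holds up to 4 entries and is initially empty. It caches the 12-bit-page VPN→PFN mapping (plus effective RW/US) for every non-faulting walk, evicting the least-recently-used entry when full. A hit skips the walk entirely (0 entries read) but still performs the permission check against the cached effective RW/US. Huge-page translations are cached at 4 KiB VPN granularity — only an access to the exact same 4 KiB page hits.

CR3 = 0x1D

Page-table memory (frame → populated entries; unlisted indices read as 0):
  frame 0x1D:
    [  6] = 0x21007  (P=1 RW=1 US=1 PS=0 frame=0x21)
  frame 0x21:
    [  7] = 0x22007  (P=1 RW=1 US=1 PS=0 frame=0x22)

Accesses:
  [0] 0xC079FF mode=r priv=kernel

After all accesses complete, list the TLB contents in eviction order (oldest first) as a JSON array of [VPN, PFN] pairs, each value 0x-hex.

Walk each access:
#0 VA=0xC079FF (r,kernel):
  L0: frame=0x1D idx=6 entry=0x21007 [P=1 RW=1 US=1 PS=0]
  L1: frame=0x21 idx=7 entry=0x22007 [P=1 RW=1 US=1 PS=0]
  ✓ 0x229FF  — 2 lookups

TLB: [["0xC07", "0x22"]]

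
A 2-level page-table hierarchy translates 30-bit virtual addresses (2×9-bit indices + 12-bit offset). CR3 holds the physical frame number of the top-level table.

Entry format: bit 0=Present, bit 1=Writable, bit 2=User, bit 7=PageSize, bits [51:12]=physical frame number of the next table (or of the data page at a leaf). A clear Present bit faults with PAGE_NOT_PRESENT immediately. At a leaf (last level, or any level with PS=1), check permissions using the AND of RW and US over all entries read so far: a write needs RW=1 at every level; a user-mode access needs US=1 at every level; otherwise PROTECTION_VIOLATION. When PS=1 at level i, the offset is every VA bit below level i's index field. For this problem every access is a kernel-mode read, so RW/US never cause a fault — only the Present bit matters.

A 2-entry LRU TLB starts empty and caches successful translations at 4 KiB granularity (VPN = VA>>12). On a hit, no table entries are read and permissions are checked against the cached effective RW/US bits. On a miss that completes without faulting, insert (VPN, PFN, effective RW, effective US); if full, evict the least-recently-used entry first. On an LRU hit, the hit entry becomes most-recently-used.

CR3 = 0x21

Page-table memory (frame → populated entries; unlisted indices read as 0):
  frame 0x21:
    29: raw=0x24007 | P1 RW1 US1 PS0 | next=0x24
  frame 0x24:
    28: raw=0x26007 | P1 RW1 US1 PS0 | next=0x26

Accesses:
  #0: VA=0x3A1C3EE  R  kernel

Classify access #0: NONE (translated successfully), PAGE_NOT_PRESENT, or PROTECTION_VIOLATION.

Per-access translation:
#0 VA=0x3A1C3EE (r,kernel):
  L0 @0x21[29] → 0x24007  P=1,RW=1,US=1,PS=0
  L1 @0x24[28] → 0x26007  P=1,RW=1,US=1,PS=0
  → PA=0x263EE  (2 entries read)

Access #0 fault: NONE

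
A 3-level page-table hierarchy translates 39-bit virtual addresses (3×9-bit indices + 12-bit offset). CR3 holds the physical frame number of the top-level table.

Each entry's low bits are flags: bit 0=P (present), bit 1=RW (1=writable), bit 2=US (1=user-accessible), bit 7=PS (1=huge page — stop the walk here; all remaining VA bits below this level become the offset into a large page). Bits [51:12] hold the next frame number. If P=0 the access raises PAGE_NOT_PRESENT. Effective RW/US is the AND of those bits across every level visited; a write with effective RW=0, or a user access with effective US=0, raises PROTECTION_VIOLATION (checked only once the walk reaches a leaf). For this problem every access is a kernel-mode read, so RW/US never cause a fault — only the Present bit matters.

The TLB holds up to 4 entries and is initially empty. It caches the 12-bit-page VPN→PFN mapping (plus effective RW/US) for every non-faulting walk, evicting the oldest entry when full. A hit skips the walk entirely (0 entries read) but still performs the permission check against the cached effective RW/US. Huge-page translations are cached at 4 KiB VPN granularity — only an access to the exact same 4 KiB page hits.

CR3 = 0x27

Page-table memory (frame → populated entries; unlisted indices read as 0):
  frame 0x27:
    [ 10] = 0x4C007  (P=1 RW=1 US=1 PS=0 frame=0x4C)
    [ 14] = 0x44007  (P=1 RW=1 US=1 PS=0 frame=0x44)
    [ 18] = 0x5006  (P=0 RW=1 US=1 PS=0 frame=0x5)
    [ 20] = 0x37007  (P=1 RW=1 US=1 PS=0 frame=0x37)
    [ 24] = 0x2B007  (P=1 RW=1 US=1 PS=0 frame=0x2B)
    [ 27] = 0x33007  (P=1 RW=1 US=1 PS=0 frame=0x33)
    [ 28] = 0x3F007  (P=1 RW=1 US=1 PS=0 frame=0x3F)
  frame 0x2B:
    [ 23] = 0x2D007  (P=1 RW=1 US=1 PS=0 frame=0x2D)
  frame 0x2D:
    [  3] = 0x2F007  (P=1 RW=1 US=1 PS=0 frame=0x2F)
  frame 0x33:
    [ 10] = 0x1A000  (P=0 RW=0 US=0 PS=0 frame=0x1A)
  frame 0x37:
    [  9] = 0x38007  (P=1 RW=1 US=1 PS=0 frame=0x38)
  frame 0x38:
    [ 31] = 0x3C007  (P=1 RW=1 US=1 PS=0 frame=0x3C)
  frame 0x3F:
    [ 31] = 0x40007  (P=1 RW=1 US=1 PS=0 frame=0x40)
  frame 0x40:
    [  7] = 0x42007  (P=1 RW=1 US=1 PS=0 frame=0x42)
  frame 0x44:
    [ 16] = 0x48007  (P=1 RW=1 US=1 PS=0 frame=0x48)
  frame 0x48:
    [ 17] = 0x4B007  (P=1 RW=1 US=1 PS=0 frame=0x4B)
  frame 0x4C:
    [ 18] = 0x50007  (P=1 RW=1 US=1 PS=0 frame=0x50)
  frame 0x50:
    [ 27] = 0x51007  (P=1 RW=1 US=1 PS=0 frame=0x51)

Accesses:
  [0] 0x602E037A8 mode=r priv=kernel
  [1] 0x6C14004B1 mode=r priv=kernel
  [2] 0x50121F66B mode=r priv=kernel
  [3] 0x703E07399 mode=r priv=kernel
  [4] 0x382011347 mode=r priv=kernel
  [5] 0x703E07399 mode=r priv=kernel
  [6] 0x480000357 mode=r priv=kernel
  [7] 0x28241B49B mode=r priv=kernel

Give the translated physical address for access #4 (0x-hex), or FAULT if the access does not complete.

Trace:
#0 VA=0x602E037A8 (r,kernel):
  [0] read 0x27 idx=24: raw=0x2B007 flags P=1 W=1 U=1 S=0
  [1] read 0x2B idx=23: raw=0x2D007 flags P=1 W=1 U=1 S=0
  [2] read 0x2D idx=3: raw=0x2F007 flags P=1 W=1 U=1 S=0
  → PA=0x2F7A8  (3 entries read)
#1 VA=0x6C14004B1 (r,kernel):
  [0] read 0x27 idx=27: raw=0x33007 flags P=1 W=1 U=1 S=0
  [1] read 0x33 idx=10: raw=0x1A000 flags P=0 W=0 U=0 S=0
  ✗ PAGE_NOT_PRESENT  [2 reads]
#2 VA=0x50121F66B (r,kernel):
  [0] read 0x27 idx=20: raw=0x37007 flags P=1 W=1 U=1 S=0
  [1] read 0x37 idx=9: raw=0x38007 flags P=1 W=1 U=1 S=0
  [2] read 0x38 idx=31: raw=0x3C007 flags P=1 W=1 U=1 S=0
  → PA=0x3C66B  (3 entries read)
#3 VA=0x703E07399 (r,kernel):
  [0] read 0x27 idx=28: raw=0x3F007 flags P=1 W=1 U=1 S=0
  [1] read 0x3F idx=31: raw=0x40007 flags P=1 W=1 U=1 S=0
  [2] read 0x40 idx=7: raw=0x42007 flags P=1 W=1 U=1 S=0
  → PA=0x42399  (3 entries read)
#4 VA=0x382011347 (r,kernel):
  [0] read 0x27 idx=14: raw=0x44007 flags P=1 W=1 U=1 S=0
  [1] read 0x44 idx=16: raw=0x48007 flags P=1 W=1 U=1 S=0
  [2] read 0x48 idx=17: raw=0x4B007 flags P=1 W=1 U=1 S=0
  → PA=0x4B347  (3 entries read)
#5 VA=0x703E07399 (r,kernel):
  TLB hit vpn=0x703E07 → PA=0x42399
#6 VA=0x480000357 (r,kernel):
  [0] read 0x27 idx=18: raw=0x5006 flags P=0 W=1 U=1 S=0
  ✗ PAGE_NOT_PRESENT  [1 reads]
#7 VA=0x28241B49B (r,kernel):
  [0] read 0x27 idx=10: raw=0x4C007 flags P=1 W=1 U=1 S=0
  [1] read 0x4C idx=18: raw=0x50007 flags P=1 W=1 U=1 S=0
  [2] read 0x50 idx=27: raw=0x51007 flags P=1 W=1 U=1 S=0
  → PA=0x5149B  (3 entries read)

Access #4 PA: 0x4B347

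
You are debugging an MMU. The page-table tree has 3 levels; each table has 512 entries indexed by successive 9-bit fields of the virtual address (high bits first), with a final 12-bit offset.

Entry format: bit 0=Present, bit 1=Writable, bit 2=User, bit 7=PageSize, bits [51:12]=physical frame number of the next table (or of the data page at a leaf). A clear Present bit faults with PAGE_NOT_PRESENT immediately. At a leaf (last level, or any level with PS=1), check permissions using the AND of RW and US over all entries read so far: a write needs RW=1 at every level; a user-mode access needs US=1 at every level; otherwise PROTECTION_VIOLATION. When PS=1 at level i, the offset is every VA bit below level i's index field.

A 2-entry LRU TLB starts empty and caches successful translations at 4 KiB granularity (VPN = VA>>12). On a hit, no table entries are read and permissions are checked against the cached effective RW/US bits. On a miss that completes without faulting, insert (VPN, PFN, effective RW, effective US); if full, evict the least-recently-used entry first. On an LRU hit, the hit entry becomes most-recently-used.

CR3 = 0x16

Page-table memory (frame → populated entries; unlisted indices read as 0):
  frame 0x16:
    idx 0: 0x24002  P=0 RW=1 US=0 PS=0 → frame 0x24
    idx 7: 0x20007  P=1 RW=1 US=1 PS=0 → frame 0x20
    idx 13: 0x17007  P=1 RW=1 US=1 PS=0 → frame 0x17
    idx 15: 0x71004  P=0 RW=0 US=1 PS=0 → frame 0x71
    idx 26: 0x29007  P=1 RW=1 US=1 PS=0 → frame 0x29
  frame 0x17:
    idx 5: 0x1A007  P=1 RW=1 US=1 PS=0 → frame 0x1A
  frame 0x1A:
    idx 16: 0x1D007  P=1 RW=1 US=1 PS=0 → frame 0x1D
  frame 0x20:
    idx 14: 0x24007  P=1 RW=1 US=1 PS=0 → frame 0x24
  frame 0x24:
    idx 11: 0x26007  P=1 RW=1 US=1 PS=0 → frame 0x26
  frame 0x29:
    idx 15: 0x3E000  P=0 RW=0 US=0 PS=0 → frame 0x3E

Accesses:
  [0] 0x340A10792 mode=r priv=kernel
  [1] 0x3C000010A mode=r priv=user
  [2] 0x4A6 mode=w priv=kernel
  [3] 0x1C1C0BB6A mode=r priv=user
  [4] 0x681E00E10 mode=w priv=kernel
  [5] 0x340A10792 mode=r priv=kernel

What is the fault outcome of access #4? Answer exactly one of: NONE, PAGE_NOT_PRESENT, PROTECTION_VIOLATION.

Walk each access:
#0 VA=0x340A10792 (r,kernel):
  L0 @0x16[13] → 0x17007  P=1,RW=1,US=1,PS=0
  L1 @0x17[5] → 0x1A007  P=1,RW=1,US=1,PS=0
  L2 @0x1A[16] → 0x1D007  P=1,RW=1,US=1,PS=0
  ✓ 0x1D792  — 3 lookups
#1 VA=0x3C000010A (r,user):
  L0 @0x16[15] → 0x71004  P=0,RW=0,US=1,PS=0
  ⇒ fault: PAGE_NOT_PRESENT  — 1 lookups
#2 VA=0x4A6 (w,kernel):
  L0 @0x16[0] → 0x24002  P=0,RW=1,US=0,PS=0
  ⇒ fault: PAGE_NOT_PRESENT  — 1 lookups
#3 VA=0x1C1C0BB6A (r,user):
  L0 @0x16[7] → 0x20007  P=1,RW=1,US=1,PS=0
  L1 @0x20[14] → 0x24007  P=1,RW=1,US=1,PS=0
  L2 @0x24[11] → 0x26007  P=1,RW=1,US=1,PS=0
  ✓ 0x26B6A  — 3 lookups
#4 VA=0x681E00E10 (w,kernel):
  L0 @0x16[26] → 0x29007  P=1,RW=1,US=1,PS=0
  L1 @0x29[15] → 0x3E000  P=0,RW=0,US=0,PS=0
  ⇒ fault: PAGE_NOT_PRESENT  — 2 lookups
#5 VA=0x340A10792 (r,kernel):
  TLB hit vpn=0x340A10 → PA=0x1D792

Access #4 fault: PAGE_NOT_PRESENT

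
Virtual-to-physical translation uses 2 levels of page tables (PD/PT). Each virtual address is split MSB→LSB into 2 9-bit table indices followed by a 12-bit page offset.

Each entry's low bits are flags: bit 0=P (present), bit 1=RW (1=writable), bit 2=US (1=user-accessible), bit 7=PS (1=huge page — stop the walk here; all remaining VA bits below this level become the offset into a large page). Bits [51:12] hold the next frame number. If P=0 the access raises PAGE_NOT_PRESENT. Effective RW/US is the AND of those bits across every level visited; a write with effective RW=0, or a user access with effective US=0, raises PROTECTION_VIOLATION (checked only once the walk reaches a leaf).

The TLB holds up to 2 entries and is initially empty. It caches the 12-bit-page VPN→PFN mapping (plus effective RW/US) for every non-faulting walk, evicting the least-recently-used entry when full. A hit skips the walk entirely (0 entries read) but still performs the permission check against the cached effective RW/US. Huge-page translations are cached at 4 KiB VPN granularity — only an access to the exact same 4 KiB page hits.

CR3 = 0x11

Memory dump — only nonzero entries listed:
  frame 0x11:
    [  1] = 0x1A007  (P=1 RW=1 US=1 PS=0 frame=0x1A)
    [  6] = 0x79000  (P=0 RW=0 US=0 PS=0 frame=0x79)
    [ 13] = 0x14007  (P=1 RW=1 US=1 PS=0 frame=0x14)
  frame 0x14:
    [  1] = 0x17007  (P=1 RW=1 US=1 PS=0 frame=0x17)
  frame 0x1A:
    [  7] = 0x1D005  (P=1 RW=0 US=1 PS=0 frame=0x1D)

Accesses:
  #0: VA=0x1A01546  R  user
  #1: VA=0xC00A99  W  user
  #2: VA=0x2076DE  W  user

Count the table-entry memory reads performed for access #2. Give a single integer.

Trace:
#0 VA=0x1A01546 (r,user):
  L0 @0x11[13] → 0x14007  P=1,RW=1,US=1,PS=0
  L1 @0x14[1] → 0x17007  P=1,RW=1,US=1,PS=0
  ⇒ phys 0x17546  [2 reads]
#1 VA=0xC00A99 (w,user):
  L0 @0x11[6] → 0x79000  P=0,RW=0,US=0,PS=0
  → PAGE_NOT_PRESENT  (1 entries read)
#2 VA=0x2076DE (w,user):
  L0 @0x11[1] → 0x1A007  P=1,RW=1,US=1,PS=0
  L1 @0x1A[7] → 0x1D005  P=1,RW=0,US=1,PS=0
  → PROTECTION_VIOLATION  (2 entries read)

Entries read for #2: 2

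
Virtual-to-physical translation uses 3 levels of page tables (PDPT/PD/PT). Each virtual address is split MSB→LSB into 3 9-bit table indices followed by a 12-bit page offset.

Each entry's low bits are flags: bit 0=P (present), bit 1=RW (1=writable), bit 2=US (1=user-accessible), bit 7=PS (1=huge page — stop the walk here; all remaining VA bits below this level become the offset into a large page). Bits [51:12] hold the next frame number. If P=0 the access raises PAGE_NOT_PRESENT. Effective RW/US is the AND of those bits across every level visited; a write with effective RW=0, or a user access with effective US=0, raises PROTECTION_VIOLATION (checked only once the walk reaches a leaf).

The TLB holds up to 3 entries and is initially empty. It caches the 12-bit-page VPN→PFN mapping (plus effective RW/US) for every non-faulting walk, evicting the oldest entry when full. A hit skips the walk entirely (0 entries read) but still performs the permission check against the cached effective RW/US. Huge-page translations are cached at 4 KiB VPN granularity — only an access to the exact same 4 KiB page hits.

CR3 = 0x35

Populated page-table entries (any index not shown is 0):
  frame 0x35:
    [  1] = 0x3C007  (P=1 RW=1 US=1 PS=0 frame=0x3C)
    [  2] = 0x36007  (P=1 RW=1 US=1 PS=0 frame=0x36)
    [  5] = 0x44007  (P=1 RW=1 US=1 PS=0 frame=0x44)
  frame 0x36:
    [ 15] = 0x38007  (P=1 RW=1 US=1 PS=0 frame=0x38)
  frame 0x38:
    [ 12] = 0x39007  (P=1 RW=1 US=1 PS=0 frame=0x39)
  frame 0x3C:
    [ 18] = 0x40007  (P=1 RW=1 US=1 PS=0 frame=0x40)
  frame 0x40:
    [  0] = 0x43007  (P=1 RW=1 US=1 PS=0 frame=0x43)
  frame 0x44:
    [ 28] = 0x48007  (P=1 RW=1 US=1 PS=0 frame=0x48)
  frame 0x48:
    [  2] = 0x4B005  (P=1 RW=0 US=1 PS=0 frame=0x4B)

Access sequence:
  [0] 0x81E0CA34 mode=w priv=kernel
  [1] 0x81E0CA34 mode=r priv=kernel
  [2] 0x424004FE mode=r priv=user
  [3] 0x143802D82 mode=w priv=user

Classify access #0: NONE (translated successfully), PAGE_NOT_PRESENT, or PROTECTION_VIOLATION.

Walk each access:
#0 VA=0x81E0CA34 (w,kernel):
  [0] read 0x35 idx=2: raw=0x36007 flags P=1 W=1 U=1 S=0
  [1] read 0x36 idx=15: raw=0x38007 flags P=1 W=1 U=1 S=0
  [2] read 0x38 idx=12: raw=0x39007 flags P=1 W=1 U=1 S=0
  → PA=0x39A34  (3 entries read)
#1 VA=0x81E0CA34 (r,kernel):
  TLB hit vpn=0x81E0C → PA=0x39A34
#2 VA=0x424004FE (r,user):
  [0] read 0x35 idx=1: raw=0x3C007 flags P=1 W=1 U=1 S=0
  [1] read 0x3C idx=18: raw=0x40007 flags P=1 W=1 U=1 S=0
  [2] read 0x40 idx=0: raw=0x43007 flags P=1 W=1 U=1 S=0
  → PA=0x434FE  (3 entries read)
#3 VA=0x143802D82 (w,user):
  [0] read 0x35 idx=5: raw=0x44007 flags P=1 W=1 U=1 S=0
  [1] read 0x44 idx=28: raw=0x48007 flags P=1 W=1 U=1 S=0
  [2] read 0x48 idx=2: raw=0x4B005 flags P=1 W=0 U=1 S=0
  ✗ PROTECTION_VIOLATION  [3 reads]

Access #0 fault: NONE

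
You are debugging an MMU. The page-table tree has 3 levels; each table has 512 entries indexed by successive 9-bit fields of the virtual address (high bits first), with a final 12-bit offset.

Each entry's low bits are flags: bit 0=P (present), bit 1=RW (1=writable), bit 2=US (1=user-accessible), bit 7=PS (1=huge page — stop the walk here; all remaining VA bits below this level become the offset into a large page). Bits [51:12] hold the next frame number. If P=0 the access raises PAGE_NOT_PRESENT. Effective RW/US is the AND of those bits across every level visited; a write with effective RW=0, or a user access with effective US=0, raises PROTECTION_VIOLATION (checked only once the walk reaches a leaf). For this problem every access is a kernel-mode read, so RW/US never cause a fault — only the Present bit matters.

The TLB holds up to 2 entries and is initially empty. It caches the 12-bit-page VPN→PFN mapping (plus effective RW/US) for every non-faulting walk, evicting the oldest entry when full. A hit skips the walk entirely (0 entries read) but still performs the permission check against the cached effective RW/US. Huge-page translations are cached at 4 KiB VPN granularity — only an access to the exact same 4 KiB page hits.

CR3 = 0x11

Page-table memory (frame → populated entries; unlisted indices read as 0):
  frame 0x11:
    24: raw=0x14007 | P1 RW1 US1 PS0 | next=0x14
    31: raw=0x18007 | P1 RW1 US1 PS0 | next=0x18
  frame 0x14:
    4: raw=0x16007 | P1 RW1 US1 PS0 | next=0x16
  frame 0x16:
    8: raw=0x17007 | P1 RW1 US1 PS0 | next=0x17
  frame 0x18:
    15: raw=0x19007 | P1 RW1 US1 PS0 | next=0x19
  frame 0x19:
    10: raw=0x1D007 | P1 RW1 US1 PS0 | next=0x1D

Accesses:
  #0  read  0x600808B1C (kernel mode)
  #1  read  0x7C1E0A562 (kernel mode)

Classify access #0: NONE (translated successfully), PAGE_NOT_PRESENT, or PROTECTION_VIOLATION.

Walk each access:
#0 VA=0x600808B1C (r,kernel):
  lvl0: tbl 0x11, slot 24 ⇒ 0x14007 (P1/RW1/US1/PS0)
  lvl1: tbl 0x14, slot 4 ⇒ 0x16007 (P1/RW1/US1/PS0)
  lvl2: tbl 0x16, slot 8 ⇒ 0x17007 (P1/RW1/US1/PS0)
  → PA=0x17B1C  (3 entries read)
#1 VA=0x7C1E0A562 (r,kernel):
  lvl0: tbl 0x11, slot 31 ⇒ 0x18007 (P1/RW1/US1/PS0)
  lvl1: tbl 0x18, slot 15 ⇒ 0x19007 (P1/RW1/US1/PS0)
  lvl2: tbl 0x19, slot 10 ⇒ 0x1D007 (P1/RW1/US1/PS0)
  → PA=0x1D562  (3 entries read)

Access #0 fault: NONE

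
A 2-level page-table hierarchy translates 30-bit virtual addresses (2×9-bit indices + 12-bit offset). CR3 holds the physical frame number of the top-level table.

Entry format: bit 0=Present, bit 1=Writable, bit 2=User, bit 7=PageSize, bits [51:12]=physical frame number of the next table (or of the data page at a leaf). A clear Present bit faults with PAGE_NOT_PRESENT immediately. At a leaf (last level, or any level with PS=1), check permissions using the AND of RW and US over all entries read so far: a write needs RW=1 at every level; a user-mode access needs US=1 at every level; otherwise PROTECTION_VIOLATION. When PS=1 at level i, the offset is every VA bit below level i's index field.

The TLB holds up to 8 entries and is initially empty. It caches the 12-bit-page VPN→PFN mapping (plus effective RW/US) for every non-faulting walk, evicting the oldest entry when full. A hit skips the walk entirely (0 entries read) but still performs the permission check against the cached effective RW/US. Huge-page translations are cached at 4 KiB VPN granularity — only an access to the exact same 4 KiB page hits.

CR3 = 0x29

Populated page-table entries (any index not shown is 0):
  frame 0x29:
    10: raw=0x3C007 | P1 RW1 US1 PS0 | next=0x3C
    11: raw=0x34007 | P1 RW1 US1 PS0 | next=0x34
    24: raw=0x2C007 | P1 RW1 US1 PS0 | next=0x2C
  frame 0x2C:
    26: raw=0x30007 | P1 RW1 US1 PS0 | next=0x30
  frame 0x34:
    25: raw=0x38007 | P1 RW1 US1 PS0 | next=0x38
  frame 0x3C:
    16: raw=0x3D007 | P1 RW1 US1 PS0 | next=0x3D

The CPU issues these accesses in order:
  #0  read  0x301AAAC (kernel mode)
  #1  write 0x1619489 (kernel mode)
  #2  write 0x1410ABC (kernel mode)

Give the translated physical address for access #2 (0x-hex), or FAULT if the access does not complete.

Trace:
#0 VA=0x301AAAC (r,kernel):
  L0 @0x29[24] → 0x2C007  P=1,RW=1,US=1,PS=0
  L1 @0x2C[26] → 0x30007  P=1,RW=1,US=1,PS=0
  → PA=0x30AAC  (2 entries read)
#1 VA=0x1619489 (w,kernel):
  L0 @0x29[11] → 0x34007  P=1,RW=1,US=1,PS=0
  L1 @0x34[25] → 0x38007  P=1,RW=1,US=1,PS=0
  → PA=0x38489  (2 entries read)
#2 VA=0x1410ABC (w,kernel):
  L0 @0x29[10] → 0x3C007  P=1,RW=1,US=1,PS=0
  L1 @0x3C[16] → 0x3D007  P=1,RW=1,US=1,PS=0
  → PA=0x3DABC  (2 entries read)

Access #2 PA: 0x3DABC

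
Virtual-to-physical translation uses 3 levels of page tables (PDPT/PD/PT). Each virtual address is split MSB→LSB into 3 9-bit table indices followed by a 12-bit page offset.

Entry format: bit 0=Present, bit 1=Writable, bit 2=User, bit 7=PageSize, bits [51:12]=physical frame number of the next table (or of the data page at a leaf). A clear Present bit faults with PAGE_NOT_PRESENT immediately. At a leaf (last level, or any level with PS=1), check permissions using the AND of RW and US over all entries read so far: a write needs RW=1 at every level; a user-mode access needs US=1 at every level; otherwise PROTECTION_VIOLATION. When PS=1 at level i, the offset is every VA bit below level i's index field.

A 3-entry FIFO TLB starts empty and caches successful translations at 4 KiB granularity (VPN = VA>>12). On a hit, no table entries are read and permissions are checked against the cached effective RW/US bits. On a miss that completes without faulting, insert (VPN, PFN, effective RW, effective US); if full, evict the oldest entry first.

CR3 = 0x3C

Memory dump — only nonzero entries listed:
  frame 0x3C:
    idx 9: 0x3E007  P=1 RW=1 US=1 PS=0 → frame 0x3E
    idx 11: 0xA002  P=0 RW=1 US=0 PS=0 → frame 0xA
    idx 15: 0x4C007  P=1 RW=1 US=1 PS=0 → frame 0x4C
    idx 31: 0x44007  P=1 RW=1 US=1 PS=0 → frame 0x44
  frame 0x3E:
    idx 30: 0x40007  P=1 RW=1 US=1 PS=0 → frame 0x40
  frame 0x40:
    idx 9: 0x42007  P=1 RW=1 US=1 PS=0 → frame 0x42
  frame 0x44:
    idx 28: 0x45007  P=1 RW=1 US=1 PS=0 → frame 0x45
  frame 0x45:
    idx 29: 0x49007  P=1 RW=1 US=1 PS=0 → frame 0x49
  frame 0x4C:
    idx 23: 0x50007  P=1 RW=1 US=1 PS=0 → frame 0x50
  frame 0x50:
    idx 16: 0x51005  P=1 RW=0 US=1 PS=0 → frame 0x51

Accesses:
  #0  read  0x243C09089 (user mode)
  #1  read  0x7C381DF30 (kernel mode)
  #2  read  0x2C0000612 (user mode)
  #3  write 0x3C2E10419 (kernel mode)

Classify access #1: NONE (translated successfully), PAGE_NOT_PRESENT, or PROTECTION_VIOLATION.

Walk each access:
#0 VA=0x243C09089 (r,user):
  L0 @0x3C[9] → 0x3E007  P=1,RW=1,US=1,PS=0
  L1 @0x3E[30] → 0x40007  P=1,RW=1,US=1,PS=0
  L2 @0x40[9] → 0x42007  P=1,RW=1,US=1,PS=0
  → PA=0x42089  (3 entries read)
#1 VA=0x7C381DF30 (r,kernel):
  L0 @0x3C[31] → 0x44007  P=1,RW=1,US=1,PS=0
  L1 @0x44[28] → 0x45007  P=1,RW=1,US=1,PS=0
  L2 @0x45[29] → 0x49007  P=1,RW=1,US=1,PS=0
  → PA=0x49F30  (3 entries read)
#2 VA=0x2C0000612 (r,user):
  L0 @0x3C[11] → 0xA002  P=0,RW=1,US=0,PS=0
  ✗ PAGE_NOT_PRESENT  [1 reads]
#3 VA=0x3C2E10419 (w,kernel):
  L0 @0x3C[15] → 0x4C007  P=1,RW=1,US=1,PS=0
  L1 @0x4C[23] → 0x50007  P=1,RW=1,US=1,PS=0
  L2 @0x50[16] → 0x51005  P=1,RW=0,US=1,PS=0
  ✗ PROTECTION_VIOLATION  [3 reads]

Access #1 fault: NONE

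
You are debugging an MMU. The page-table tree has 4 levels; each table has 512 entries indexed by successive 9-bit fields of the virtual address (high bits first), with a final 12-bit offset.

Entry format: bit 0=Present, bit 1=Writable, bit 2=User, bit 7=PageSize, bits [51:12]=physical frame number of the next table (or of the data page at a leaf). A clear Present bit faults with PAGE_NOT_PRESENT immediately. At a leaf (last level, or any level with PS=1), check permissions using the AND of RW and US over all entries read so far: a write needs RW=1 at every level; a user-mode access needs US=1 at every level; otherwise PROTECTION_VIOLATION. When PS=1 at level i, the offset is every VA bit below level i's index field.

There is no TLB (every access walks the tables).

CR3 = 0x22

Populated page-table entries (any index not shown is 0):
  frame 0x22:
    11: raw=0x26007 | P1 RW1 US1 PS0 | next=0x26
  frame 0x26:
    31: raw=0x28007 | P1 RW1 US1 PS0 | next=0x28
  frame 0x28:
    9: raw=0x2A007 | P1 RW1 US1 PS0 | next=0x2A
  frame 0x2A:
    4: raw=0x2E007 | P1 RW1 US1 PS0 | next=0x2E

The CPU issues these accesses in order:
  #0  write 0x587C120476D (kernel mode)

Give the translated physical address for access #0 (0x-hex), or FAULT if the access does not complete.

Per-access translation:
#0 VA=0x587C120476D (w,kernel):
  [0] read 0x22 idx=11: raw=0x26007 flags P=1 W=1 U=1 S=0
  [1] read 0x26 idx=31: raw=0x28007 flags P=1 W=1 U=1 S=0
  [2] read 0x28 idx=9: raw=0x2A007 flags P=1 W=1 U=1 S=0
  [3] read 0x2A idx=4: raw=0x2E007 flags P=1 W=1 U=1 S=0
  → PA=0x2E76D  (4 entries read)

Access #0 PA: 0x2E76D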